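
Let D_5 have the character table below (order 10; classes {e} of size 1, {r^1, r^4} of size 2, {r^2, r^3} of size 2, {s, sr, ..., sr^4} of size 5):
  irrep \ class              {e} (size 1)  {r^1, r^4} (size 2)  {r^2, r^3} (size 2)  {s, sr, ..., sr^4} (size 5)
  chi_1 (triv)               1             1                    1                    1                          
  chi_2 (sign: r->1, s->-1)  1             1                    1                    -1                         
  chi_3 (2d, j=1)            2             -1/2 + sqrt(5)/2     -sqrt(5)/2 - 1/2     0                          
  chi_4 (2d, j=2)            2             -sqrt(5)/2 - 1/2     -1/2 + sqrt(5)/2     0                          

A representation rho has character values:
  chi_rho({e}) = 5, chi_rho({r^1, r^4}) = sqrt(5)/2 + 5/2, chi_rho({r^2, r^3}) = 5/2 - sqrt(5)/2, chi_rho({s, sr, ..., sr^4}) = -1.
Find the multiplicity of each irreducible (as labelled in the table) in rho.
Multiplicities: chi_1: 1, chi_2: 2, chi_3: 1, chi_4: 0.

Explanation: Use <chi_rho, chi> = (1/|G|) sum_C |C| * chi_rho(C) * conj(chi(C)) with |G| = 10 for each irreducible chi in the table:
  <chi_rho, chi_1> = (1/10)[1*(5)*conj(1) + 2*(sqrt(5)/2 + 5/2)*conj(1) + 2*(5/2 - sqrt(5)/2)*conj(1) + 5*(-1)*conj(1)]
      = (1/10)[(5) + (sqrt(5) + 5) + (5 - sqrt(5)) + (-5)] = 10/10 = 1
  <chi_rho, chi_2> = (1/10)[1*(5)*conj(1) + 2*(sqrt(5)/2 + 5/2)*conj(1) + 2*(5/2 - sqrt(5)/2)*conj(1) + 5*(-1)*conj(-1)]
      = (1/10)[(5) + (sqrt(5) + 5) + (5 - sqrt(5)) + (5)] = 20/10 = 2
  <chi_rho, chi_3> = (1/10)[1*(5)*conj(2) + 2*(sqrt(5)/2 + 5/2)*conj(-1/2 + sqrt(5)/2) + 2*(5/2 - sqrt(5)/2)*conj(-sqrt(5)/2 - 1/2) + 5*(-1)*conj(0)]
      = (1/10)[(10) + (2*sqrt(5)) + (-2*sqrt(5)) + (0)] = 10/10 = 1
  <chi_rho, chi_4> = (1/10)[1*(5)*conj(2) + 2*(sqrt(5)/2 + 5/2)*conj(-sqrt(5)/2 - 1/2) + 2*(5/2 - sqrt(5)/2)*conj(-1/2 + sqrt(5)/2) + 5*(-1)*conj(0)]
      = (1/10)[(10) + (-3*sqrt(5) - 5) + (-5 + 3*sqrt(5)) + (0)] = 0/10 = 0
Dimension check: dim(rho) = sum (mult * dim) = 1*1 + 2*1 + 1*2 + 0*2 = 5 = chi_rho(e) = 5.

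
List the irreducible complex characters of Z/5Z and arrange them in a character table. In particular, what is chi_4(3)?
Character table of Z/5Z (irreps indexed chi_0,...,chi_4 with chi_k(m) = zeta_5^(k*m), zeta_5 = exp(2*pi*i/5)):
  irrep \ class  {0} (size 1)  {1} (size 1)    {2} (size 1)    {3} (size 1)    {4} (size 1)  
  chi_0          1             1               1               1               1             
  chi_1          1             exp(2*I*pi/5)   exp(4*I*pi/5)   exp(-4*I*pi/5)  exp(-2*I*pi/5)
  chi_2          1             exp(4*I*pi/5)   exp(-2*I*pi/5)  exp(2*I*pi/5)   exp(-4*I*pi/5)
  chi_3          1             exp(-4*I*pi/5)  exp(2*I*pi/5)   exp(-2*I*pi/5)  exp(4*I*pi/5) 
  chi_4          1             exp(-2*I*pi/5)  exp(-4*I*pi/5)  exp(4*I*pi/5)   exp(2*I*pi/5) 

Spot check: chi_4(3) = zeta_5^(4*3) = zeta_5^12 = exp(4*I*pi/5).

Reasoning: Z/5Z is abelian, so all 5 irreducible complex representations are 1-dimensional. They are given by chi_k(m) = zeta_5^(k*m) for k = 0,...,4. Row orthogonality: sum_m chi_k(m) conj(chi_l(m)) = 5 * [k = l].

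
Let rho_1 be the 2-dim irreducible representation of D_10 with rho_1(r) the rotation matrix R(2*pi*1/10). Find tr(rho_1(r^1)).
chi_{rho_1}(r^1) = 2*cos(2*pi*1*1/10) = 1/2 + sqrt(5)/2

Derivation: rho_1(r^1) is rotation by angle 2*pi*1*1/10, whose trace is 2*cos(2*pi*1*1/10) = 1/2 + sqrt(5)/2.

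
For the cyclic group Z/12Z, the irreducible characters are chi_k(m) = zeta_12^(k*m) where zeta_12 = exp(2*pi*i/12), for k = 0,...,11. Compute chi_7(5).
chi_7(5) = zeta_12^35 = exp(-I*pi/6)

Proof sketch: chi_7(5) = zeta_12^(7*5) = zeta_12^35. Since zeta_12^12 = 1, this equals zeta_12^11 = exp(2*pi*i*11/12) = exp(-I*pi/6).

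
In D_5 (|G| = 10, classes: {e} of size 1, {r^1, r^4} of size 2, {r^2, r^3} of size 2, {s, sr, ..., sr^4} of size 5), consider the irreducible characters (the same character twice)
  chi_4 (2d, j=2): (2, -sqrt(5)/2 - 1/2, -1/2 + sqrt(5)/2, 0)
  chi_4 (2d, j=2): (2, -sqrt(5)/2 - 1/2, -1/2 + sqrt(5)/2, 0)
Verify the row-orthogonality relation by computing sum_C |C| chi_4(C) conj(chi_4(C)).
Sum = 10 = |G| = 10; so <chi_4, chi_4> = 1 (norm-1 confirms irreducibility).

Compute term by term over conjugacy classes (|C| * chi_4(C) * conj(chi_4(C))):
  1*(2)*conj(2) + 2*(-sqrt(5)/2 - 1/2)*conj(-sqrt(5)/2 - 1/2) + 2*(-1/2 + sqrt(5)/2)*conj(-1/2 + sqrt(5)/2) + 5*(0)*conj(0)
  = (4) + (sqrt(5) + 3) + (3 - sqrt(5)) + (0)
  = 10.
Dividing by |G| = 10 gives 10/10 = 1, matching the row-orthogonality relation <chi_4, chi_4> = [chi_4 = chi_4].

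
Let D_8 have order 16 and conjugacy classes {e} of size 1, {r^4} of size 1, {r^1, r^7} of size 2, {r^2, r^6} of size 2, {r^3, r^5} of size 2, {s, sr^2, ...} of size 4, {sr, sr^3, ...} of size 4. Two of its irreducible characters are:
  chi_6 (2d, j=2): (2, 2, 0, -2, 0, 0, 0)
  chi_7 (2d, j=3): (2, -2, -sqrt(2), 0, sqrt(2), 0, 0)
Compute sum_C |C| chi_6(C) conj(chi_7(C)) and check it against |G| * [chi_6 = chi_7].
Sum = 0; so <chi_6, chi_7> = 0 (distinct irreducibles are orthogonal).

Proof sketch: Compute term by term over conjugacy classes (|C| * chi_6(C) * conj(chi_7(C))):
  1*(2)*conj(2) + 1*(2)*conj(-2) + 2*(0)*conj(-sqrt(2)) + 2*(-2)*conj(0) + 2*(0)*conj(sqrt(2)) + 4*(0)*conj(0) + 4*(0)*conj(0)
  = (4) + (-4) + (0) + (0) + (0) + (0) + (0)
  = 0.
Dividing by |G| = 16 gives 0/16 = 0, matching the row-orthogonality relation <chi_6, chi_7> = [chi_6 = chi_7].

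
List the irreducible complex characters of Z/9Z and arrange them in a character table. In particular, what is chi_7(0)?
Character table of Z/9Z (irreps indexed chi_0,...,chi_8 with chi_k(m) = zeta_9^(k*m), zeta_9 = exp(2*pi*i/9)):
  irrep \ class  {0} (size 1)  {1} (size 1)    {2} (size 1)    {3} (size 1)    {4} (size 1)    {5} (size 1)    {6} (size 1)    {7} (size 1)    {8} (size 1)  
  chi_0          1             1               1               1               1               1               1               1               1             
  chi_1          1             exp(2*I*pi/9)   exp(4*I*pi/9)   exp(2*I*pi/3)   exp(8*I*pi/9)   exp(-8*I*pi/9)  exp(-2*I*pi/3)  exp(-4*I*pi/9)  exp(-2*I*pi/9)
  chi_2          1             exp(4*I*pi/9)   exp(8*I*pi/9)   exp(-2*I*pi/3)  exp(-2*I*pi/9)  exp(2*I*pi/9)   exp(2*I*pi/3)   exp(-8*I*pi/9)  exp(-4*I*pi/9)
  chi_3          1             exp(2*I*pi/3)   exp(-2*I*pi/3)  1               exp(2*I*pi/3)   exp(-2*I*pi/3)  1               exp(2*I*pi/3)   exp(-2*I*pi/3)
  chi_4          1             exp(8*I*pi/9)   exp(-2*I*pi/9)  exp(2*I*pi/3)   exp(-4*I*pi/9)  exp(4*I*pi/9)   exp(-2*I*pi/3)  exp(2*I*pi/9)   exp(-8*I*pi/9)
  chi_5          1             exp(-8*I*pi/9)  exp(2*I*pi/9)   exp(-2*I*pi/3)  exp(4*I*pi/9)   exp(-4*I*pi/9)  exp(2*I*pi/3)   exp(-2*I*pi/9)  exp(8*I*pi/9) 
  chi_6          1             exp(-2*I*pi/3)  exp(2*I*pi/3)   1               exp(-2*I*pi/3)  exp(2*I*pi/3)   1               exp(-2*I*pi/3)  exp(2*I*pi/3) 
  chi_7          1             exp(-4*I*pi/9)  exp(-8*I*pi/9)  exp(2*I*pi/3)   exp(2*I*pi/9)   exp(-2*I*pi/9)  exp(-2*I*pi/3)  exp(8*I*pi/9)   exp(4*I*pi/9) 
  chi_8          1             exp(-2*I*pi/9)  exp(-4*I*pi/9)  exp(-2*I*pi/3)  exp(-8*I*pi/9)  exp(8*I*pi/9)   exp(2*I*pi/3)   exp(4*I*pi/9)   exp(2*I*pi/9) 

Spot check: chi_7(0) = zeta_9^(7*0) = zeta_9^0 = 1.

Argument: Z/9Z is abelian, so all 9 irreducible complex representations are 1-dimensional. They are given by chi_k(m) = zeta_9^(k*m) for k = 0,...,8. Row orthogonality: sum_m chi_k(m) conj(chi_l(m)) = 9 * [k = l].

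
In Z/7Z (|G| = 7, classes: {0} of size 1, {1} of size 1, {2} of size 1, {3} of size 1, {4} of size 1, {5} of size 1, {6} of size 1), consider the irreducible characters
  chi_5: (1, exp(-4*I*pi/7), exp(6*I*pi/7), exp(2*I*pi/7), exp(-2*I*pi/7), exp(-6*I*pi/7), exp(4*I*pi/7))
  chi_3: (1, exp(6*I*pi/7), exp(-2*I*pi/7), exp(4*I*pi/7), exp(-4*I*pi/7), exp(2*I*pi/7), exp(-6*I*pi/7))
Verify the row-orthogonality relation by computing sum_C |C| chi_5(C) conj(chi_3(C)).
Sum = 0; so <chi_5, chi_3> = 0 (distinct irreducibles are orthogonal).

Explanation: Compute term by term over conjugacy classes (|C| * chi_5(C) * conj(chi_3(C))):
  1*(1)*conj(1) + 1*(exp(-4*I*pi/7))*conj(exp(6*I*pi/7)) + 1*(exp(6*I*pi/7))*conj(exp(-2*I*pi/7)) + 1*(exp(2*I*pi/7))*conj(exp(4*I*pi/7)) + 1*(exp(-2*I*pi/7))*conj(exp(-4*I*pi/7)) + 1*(exp(-6*I*pi/7))*conj(exp(2*I*pi/7)) + 1*(exp(4*I*pi/7))*conj(exp(-6*I*pi/7))
  = (1) + (exp(4*I*pi/7)) + (exp(-6*I*pi/7)) + (exp(-2*I*pi/7)) + (exp(2*I*pi/7)) + (exp(6*I*pi/7)) + (exp(-4*I*pi/7))
  = 0.
(Exp terms are combined using exp(i*s)*conj(exp(i*t)) = exp(i*(s-t)), and sums of them are collapsed using the identity that for every m > 1 the m distinct m-th roots of unity sum to 0, e.g. 1 + exp(2*I*pi/3) + exp(-2*I*pi/3) = 0.)
Dividing by |G| = 7 gives 0/7 = 0, matching the row-orthogonality relation <chi_5, chi_3> = [chi_5 = chi_3].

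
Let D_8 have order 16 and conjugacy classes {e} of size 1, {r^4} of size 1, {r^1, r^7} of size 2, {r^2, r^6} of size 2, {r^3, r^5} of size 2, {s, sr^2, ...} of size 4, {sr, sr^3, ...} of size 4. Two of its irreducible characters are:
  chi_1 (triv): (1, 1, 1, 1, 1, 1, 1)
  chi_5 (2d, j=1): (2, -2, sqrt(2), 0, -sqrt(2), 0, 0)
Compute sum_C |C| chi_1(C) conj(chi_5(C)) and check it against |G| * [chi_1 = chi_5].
Sum = 0; so <chi_1, chi_5> = 0 (distinct irreducibles are orthogonal).

Solution. Compute term by term over conjugacy classes (|C| * chi_1(C) * conj(chi_5(C))):
  1*(1)*conj(2) + 1*(1)*conj(-2) + 2*(1)*conj(sqrt(2)) + 2*(1)*conj(0) + 2*(1)*conj(-sqrt(2)) + 4*(1)*conj(0) + 4*(1)*conj(0)
  = (2) + (-2) + (2*sqrt(2)) + (0) + (-2*sqrt(2)) + (0) + (0)
  = 0.
Dividing by |G| = 16 gives 0/16 = 0, matching the row-orthogonality relation <chi_1, chi_5> = [chi_1 = chi_5].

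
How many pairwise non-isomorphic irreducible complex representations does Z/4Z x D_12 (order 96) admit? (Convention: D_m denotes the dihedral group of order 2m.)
36

Reasoning: The number of irreducible complex representations of a finite group equals its number of conjugacy classes. For a direct product, #classes(G x H) = #classes(G) * #classes(H). Z/4Z has 4 classes (abelian), D_12 has 9 classes, so 4 * 9 = 36, so Z/4Z x D_12 (order 96) has exactly 36 irreducible complex representations.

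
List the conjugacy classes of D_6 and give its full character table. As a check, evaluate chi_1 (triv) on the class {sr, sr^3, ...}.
Conjugacy classes: {e} of size 1, {r^3} of size 1, {r^1, r^5} of size 2, {r^2, r^4} of size 2, {s, sr^2, ...} of size 3, {sr, sr^3, ...} of size 3.
Character table:
  irrep \ class              {e} (size 1)  {r^3} (size 1)  {r^1, r^5} (size 2)  {r^2, r^4} (size 2)  {s, sr^2, ...} (size 3)  {sr, sr^3, ...} (size 3)
  chi_1 (triv)               1             1               1                    1                    1                        1                       
  chi_2 (sign: r->1, s->-1)  1             1               1                    1                    -1                       -1                      
  chi_3 (r->-1, s->1)        1             -1              -1                   1                    1                        -1                      
  chi_4 (r->-1, s->-1)       1             -1              -1                   1                    -1                       1                       
  chi_5 (2d, j=1)            2             -2              1                    -1                   0                        0                       
  chi_6 (2d, j=2)            2             2               -1                   -1                   0                        0                       

Spot check: chi_1 (triv) on {sr, sr^3, ...} = 1.

Argument: D_6 has order 2*6 = 12 with 6 conjugacy classes, hence 6 irreducibles. Sum of squared dims 1 + 1 + 1 + 1 + 4 + 4 = 12 = |G|. Linear characters come from the abelianisation; the 2-dimensional irreps have character r^k -> 2*cos(2*pi*j*k/6), reflections -> 0.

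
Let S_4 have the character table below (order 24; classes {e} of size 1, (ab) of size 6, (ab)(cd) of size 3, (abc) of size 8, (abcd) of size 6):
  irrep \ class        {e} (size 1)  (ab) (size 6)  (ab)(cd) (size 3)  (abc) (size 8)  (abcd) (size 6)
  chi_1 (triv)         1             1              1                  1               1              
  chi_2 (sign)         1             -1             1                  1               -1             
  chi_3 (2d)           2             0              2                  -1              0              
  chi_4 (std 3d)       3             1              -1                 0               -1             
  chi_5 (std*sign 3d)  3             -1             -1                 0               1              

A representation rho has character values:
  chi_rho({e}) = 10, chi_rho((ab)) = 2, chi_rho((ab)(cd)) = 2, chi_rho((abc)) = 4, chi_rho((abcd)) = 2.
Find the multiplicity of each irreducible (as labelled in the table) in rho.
Multiplicities: chi_1: 3, chi_2: 1, chi_3: 0, chi_4: 1, chi_5: 1.

Use <chi_rho, chi> = (1/|G|) sum_C |C| * chi_rho(C) * conj(chi(C)) with |G| = 24 for each irreducible chi in the table:
  <chi_rho, chi_1> = (1/24)[1*(10)*conj(1) + 6*(2)*conj(1) + 3*(2)*conj(1) + 8*(4)*conj(1) + 6*(2)*conj(1)]
      = (1/24)[(10) + (12) + (6) + (32) + (12)] = 72/24 = 3
  <chi_rho, chi_2> = (1/24)[1*(10)*conj(1) + 6*(2)*conj(-1) + 3*(2)*conj(1) + 8*(4)*conj(1) + 6*(2)*conj(-1)]
      = (1/24)[(10) + (-12) + (6) + (32) + (-12)] = 24/24 = 1
  <chi_rho, chi_3> = (1/24)[1*(10)*conj(2) + 6*(2)*conj(0) + 3*(2)*conj(2) + 8*(4)*conj(-1) + 6*(2)*conj(0)]
      = (1/24)[(20) + (0) + (12) + (-32) + (0)] = 0/24 = 0
  <chi_rho, chi_4> = (1/24)[1*(10)*conj(3) + 6*(2)*conj(1) + 3*(2)*conj(-1) + 8*(4)*conj(0) + 6*(2)*conj(-1)]
      = (1/24)[(30) + (12) + (-6) + (0) + (-12)] = 24/24 = 1
  <chi_rho, chi_5> = (1/24)[1*(10)*conj(3) + 6*(2)*conj(-1) + 3*(2)*conj(-1) + 8*(4)*conj(0) + 6*(2)*conj(1)]
      = (1/24)[(30) + (-12) + (-6) + (0) + (12)] = 24/24 = 1
Dimension check: dim(rho) = sum (mult * dim) = 3*1 + 1*1 + 0*2 + 1*3 + 1*3 = 10 = chi_rho(e) = 10.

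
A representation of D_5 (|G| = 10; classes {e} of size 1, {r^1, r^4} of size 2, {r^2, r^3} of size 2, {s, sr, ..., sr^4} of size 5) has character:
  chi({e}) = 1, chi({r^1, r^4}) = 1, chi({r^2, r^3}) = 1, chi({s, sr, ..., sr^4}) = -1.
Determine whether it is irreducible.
Irreducible: <chi, chi> = 1.

Solution. <chi, chi> = (1/|G|) sum_C |C| * |chi(C)|^2 = (1/10)[1*|1|^2 + 2*|1|^2 + 2*|1|^2 + 5*|-1|^2]
  = (1/10)[(1) + (2) + (2) + (5)] = 10/10 = 1.
A character is irreducible iff <chi, chi> = 1, so this representation is irreducible.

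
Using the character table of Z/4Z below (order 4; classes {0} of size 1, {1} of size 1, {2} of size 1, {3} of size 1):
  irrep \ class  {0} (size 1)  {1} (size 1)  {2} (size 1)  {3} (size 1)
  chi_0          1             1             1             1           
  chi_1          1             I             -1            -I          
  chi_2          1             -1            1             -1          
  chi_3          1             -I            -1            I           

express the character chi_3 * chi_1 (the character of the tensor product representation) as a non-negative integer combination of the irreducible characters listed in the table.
chi_3 tensor chi_1 = chi_0 (all other irreducibles have multiplicity 0).

Justification: The character of a tensor product is the pointwise product (chi_3 * chi_1)(C) = chi_3(C) * chi_1(C):
  {0}: (1)*(1), {1}: (-I)*(I), {2}: (-1)*(-1), {3}: (I)*(-I)
so (chi_3 * chi_1) takes values
  {0} -> 1, {1} -> 1, {2} -> 1, {3} -> 1.
Now take the inner product of this character with each irreducible chi from the table, <chi_3*chi_1, chi> = (1/4) sum_C |C| (chi_3*chi_1)(C) conj(chi(C)):
  <chi_3*chi_1, chi_0> = (1/4)[1*(1)*conj(1) + 1*(1)*conj(1) + 1*(1)*conj(1) + 1*(1)*conj(1)]
      = (1/4)[(1) + (1) + (1) + (1)] = 4/4 = 1
  <chi_3*chi_1, chi_1> = (1/4)[1*(1)*conj(1) + 1*(1)*conj(I) + 1*(1)*conj(-1) + 1*(1)*conj(-I)]
      = (1/4)[(1) + (-I) + (-1) + (I)] = 0/4 = 0
  <chi_3*chi_1, chi_2> = (1/4)[1*(1)*conj(1) + 1*(1)*conj(-1) + 1*(1)*conj(1) + 1*(1)*conj(-1)]
      = (1/4)[(1) + (-1) + (1) + (-1)] = 0/4 = 0
  <chi_3*chi_1, chi_3> = (1/4)[1*(1)*conj(1) + 1*(1)*conj(-I) + 1*(1)*conj(-1) + 1*(1)*conj(I)]
      = (1/4)[(1) + (I) + (-1) + (-I)] = 0/4 = 0
(Exp terms are combined using exp(i*s)*conj(exp(i*t)) = exp(i*(s-t)), and sums of them are collapsed using the identity that for every m > 1 the m distinct m-th roots of unity sum to 0, e.g. 1 + exp(2*I*pi/3) + exp(-2*I*pi/3) = 0.)
Hence the multiplicities are chi_0: 1. Dimension check: dim(chi_3)*dim(chi_1) = 1*1 = 1 and sum (mult * dim) = 1*1 = 1.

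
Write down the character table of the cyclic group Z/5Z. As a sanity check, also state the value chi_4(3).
Character table of Z/5Z (irreps indexed chi_0,...,chi_4 with chi_k(m) = zeta_5^(k*m), zeta_5 = exp(2*pi*i/5)):
  irrep \ class  {0} (size 1)  {1} (size 1)    {2} (size 1)    {3} (size 1)    {4} (size 1)  
  chi_0          1             1               1               1               1             
  chi_1          1             exp(2*I*pi/5)   exp(4*I*pi/5)   exp(-4*I*pi/5)  exp(-2*I*pi/5)
  chi_2          1             exp(4*I*pi/5)   exp(-2*I*pi/5)  exp(2*I*pi/5)   exp(-4*I*pi/5)
  chi_3          1             exp(-4*I*pi/5)  exp(2*I*pi/5)   exp(-2*I*pi/5)  exp(4*I*pi/5) 
  chi_4          1             exp(-2*I*pi/5)  exp(-4*I*pi/5)  exp(4*I*pi/5)   exp(2*I*pi/5) 

Spot check: chi_4(3) = zeta_5^(4*3) = zeta_5^12 = exp(4*I*pi/5).

Derivation: Z/5Z is abelian, so all 5 irreducible complex representations are 1-dimensional. They are given by chi_k(m) = zeta_5^(k*m) for k = 0,...,4. Row orthogonality: sum_m chi_k(m) conj(chi_l(m)) = 5 * [k = l].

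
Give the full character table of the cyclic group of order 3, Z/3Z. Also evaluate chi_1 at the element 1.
Character table of Z/3Z (irreps indexed chi_0,...,chi_2 with chi_k(m) = zeta_3^(k*m), zeta_3 = exp(2*pi*i/3)):
  irrep \ class  {0} (size 1)  {1} (size 1)    {2} (size 1)  
  chi_0          1             1               1             
  chi_1          1             exp(2*I*pi/3)   exp(-2*I*pi/3)
  chi_2          1             exp(-2*I*pi/3)  exp(2*I*pi/3) 

Spot check: chi_1(1) = zeta_3^(1*1) = zeta_3^1 = exp(2*I*pi/3).

Working: Z/3Z is abelian, so all 3 irreducible complex representations are 1-dimensional. They are given by chi_k(m) = zeta_3^(k*m) for k = 0,...,2. Row orthogonality: sum_m chi_k(m) conj(chi_l(m)) = 3 * [k = l].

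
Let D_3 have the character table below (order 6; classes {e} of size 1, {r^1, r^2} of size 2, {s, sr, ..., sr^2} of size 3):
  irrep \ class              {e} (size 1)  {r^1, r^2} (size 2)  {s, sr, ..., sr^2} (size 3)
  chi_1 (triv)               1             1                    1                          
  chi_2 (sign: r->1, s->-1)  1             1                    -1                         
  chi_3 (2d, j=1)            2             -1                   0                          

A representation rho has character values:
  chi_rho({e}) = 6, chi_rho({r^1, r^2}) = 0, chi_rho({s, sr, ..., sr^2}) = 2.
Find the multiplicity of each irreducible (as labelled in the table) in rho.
Multiplicities: chi_1: 2, chi_2: 0, chi_3: 2.

Details: Use <chi_rho, chi> = (1/|G|) sum_C |C| * chi_rho(C) * conj(chi(C)) with |G| = 6 for each irreducible chi in the table:
  <chi_rho, chi_1> = (1/6)[1*(6)*conj(1) + 2*(0)*conj(1) + 3*(2)*conj(1)]
      = (1/6)[(6) + (0) + (6)] = 12/6 = 2
  <chi_rho, chi_2> = (1/6)[1*(6)*conj(1) + 2*(0)*conj(1) + 3*(2)*conj(-1)]
      = (1/6)[(6) + (0) + (-6)] = 0/6 = 0
  <chi_rho, chi_3> = (1/6)[1*(6)*conj(2) + 2*(0)*conj(-1) + 3*(2)*conj(0)]
      = (1/6)[(12) + (0) + (0)] = 12/6 = 2
Dimension check: dim(rho) = sum (mult * dim) = 2*1 + 0*1 + 2*2 = 6 = chi_rho(e) = 6.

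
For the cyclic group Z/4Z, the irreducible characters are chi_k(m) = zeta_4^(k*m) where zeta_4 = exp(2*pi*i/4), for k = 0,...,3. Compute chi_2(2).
chi_2(2) = zeta_4^4 = 1

Reasoning: chi_2(2) = zeta_4^(2*2) = zeta_4^4. Since zeta_4^4 = 1, this equals zeta_4^0 = exp(2*pi*i*0/4) = 1.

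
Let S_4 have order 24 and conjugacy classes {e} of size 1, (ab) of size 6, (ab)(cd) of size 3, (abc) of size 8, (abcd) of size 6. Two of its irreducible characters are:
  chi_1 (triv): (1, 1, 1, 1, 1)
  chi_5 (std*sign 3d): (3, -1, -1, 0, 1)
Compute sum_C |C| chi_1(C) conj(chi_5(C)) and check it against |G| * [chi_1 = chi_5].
Sum = 0; so <chi_1, chi_5> = 0 (distinct irreducibles are orthogonal).

Compute term by term over conjugacy classes (|C| * chi_1(C) * conj(chi_5(C))):
  1*(1)*conj(3) + 6*(1)*conj(-1) + 3*(1)*conj(-1) + 8*(1)*conj(0) + 6*(1)*conj(1)
  = (3) + (-6) + (-3) + (0) + (6)
  = 0.
Dividing by |G| = 24 gives 0/24 = 0, matching the row-orthogonality relation <chi_1, chi_5> = [chi_1 = chi_5].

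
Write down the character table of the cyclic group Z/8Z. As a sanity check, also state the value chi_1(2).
Character table of Z/8Z (irreps indexed chi_0,...,chi_7 with chi_k(m) = zeta_8^(k*m), zeta_8 = exp(2*pi*i/8)):
  irrep \ class  {0} (size 1)  {1} (size 1)    {2} (size 1)  {3} (size 1)    {4} (size 1)  {5} (size 1)    {6} (size 1)  {7} (size 1)  
  chi_0          1             1               1             1               1             1               1             1             
  chi_1          1             exp(I*pi/4)     I             exp(3*I*pi/4)   -1            exp(-3*I*pi/4)  -I            exp(-I*pi/4)  
  chi_2          1             I               -1            -I              1             I               -1            -I            
  chi_3          1             exp(3*I*pi/4)   -I            exp(I*pi/4)     -1            exp(-I*pi/4)    I             exp(-3*I*pi/4)
  chi_4          1             -1              1             -1              1             -1              1             -1            
  chi_5          1             exp(-3*I*pi/4)  I             exp(-I*pi/4)    -1            exp(I*pi/4)     -I            exp(3*I*pi/4) 
  chi_6          1             -I              -1            I               1             -I              -1            I             
  chi_7          1             exp(-I*pi/4)    -I            exp(-3*I*pi/4)  -1            exp(3*I*pi/4)   I             exp(I*pi/4)   

Spot check: chi_1(2) = zeta_8^(1*2) = zeta_8^2 = I.

Working: Z/8Z is abelian, so all 8 irreducible complex representations are 1-dimensional. They are given by chi_k(m) = zeta_8^(k*m) for k = 0,...,7. Row orthogonality: sum_m chi_k(m) conj(chi_l(m)) = 8 * [k = l].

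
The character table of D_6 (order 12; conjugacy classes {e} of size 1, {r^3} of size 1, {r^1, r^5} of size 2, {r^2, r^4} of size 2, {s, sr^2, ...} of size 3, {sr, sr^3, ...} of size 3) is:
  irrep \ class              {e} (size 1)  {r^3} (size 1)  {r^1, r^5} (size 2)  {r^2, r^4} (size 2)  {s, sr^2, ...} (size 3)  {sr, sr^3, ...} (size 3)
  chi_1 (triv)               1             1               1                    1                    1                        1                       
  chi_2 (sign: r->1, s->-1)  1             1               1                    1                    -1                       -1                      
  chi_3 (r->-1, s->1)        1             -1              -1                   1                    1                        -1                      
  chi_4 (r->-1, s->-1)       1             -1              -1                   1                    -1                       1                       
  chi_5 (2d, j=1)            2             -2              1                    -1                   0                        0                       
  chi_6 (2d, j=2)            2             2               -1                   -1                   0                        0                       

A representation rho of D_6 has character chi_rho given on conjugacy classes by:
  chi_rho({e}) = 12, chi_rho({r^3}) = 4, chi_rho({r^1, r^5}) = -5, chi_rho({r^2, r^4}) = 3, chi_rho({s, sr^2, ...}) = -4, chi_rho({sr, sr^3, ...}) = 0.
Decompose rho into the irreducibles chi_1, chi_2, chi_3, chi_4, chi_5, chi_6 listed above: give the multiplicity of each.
Multiplicities: chi_1: 0, chi_2: 2, chi_3: 1, chi_4: 3, chi_5: 0, chi_6: 3.

Use <chi_rho, chi> = (1/|G|) sum_C |C| * chi_rho(C) * conj(chi(C)) with |G| = 12 for each irreducible chi in the table:
  <chi_rho, chi_1> = (1/12)[1*(12)*conj(1) + 1*(4)*conj(1) + 2*(-5)*conj(1) + 2*(3)*conj(1) + 3*(-4)*conj(1) + 3*(0)*conj(1)]
      = (1/12)[(12) + (4) + (-10) + (6) + (-12) + (0)] = 0/12 = 0
  <chi_rho, chi_2> = (1/12)[1*(12)*conj(1) + 1*(4)*conj(1) + 2*(-5)*conj(1) + 2*(3)*conj(1) + 3*(-4)*conj(-1) + 3*(0)*conj(-1)]
      = (1/12)[(12) + (4) + (-10) + (6) + (12) + (0)] = 24/12 = 2
  <chi_rho, chi_3> = (1/12)[1*(12)*conj(1) + 1*(4)*conj(-1) + 2*(-5)*conj(-1) + 2*(3)*conj(1) + 3*(-4)*conj(1) + 3*(0)*conj(-1)]
      = (1/12)[(12) + (-4) + (10) + (6) + (-12) + (0)] = 12/12 = 1
  <chi_rho, chi_4> = (1/12)[1*(12)*conj(1) + 1*(4)*conj(-1) + 2*(-5)*conj(-1) + 2*(3)*conj(1) + 3*(-4)*conj(-1) + 3*(0)*conj(1)]
      = (1/12)[(12) + (-4) + (10) + (6) + (12) + (0)] = 36/12 = 3
  <chi_rho, chi_5> = (1/12)[1*(12)*conj(2) + 1*(4)*conj(-2) + 2*(-5)*conj(1) + 2*(3)*conj(-1) + 3*(-4)*conj(0) + 3*(0)*conj(0)]
      = (1/12)[(24) + (-8) + (-10) + (-6) + (0) + (0)] = 0/12 = 0
  <chi_rho, chi_6> = (1/12)[1*(12)*conj(2) + 1*(4)*conj(2) + 2*(-5)*conj(-1) + 2*(3)*conj(-1) + 3*(-4)*conj(0) + 3*(0)*conj(0)]
      = (1/12)[(24) + (8) + (10) + (-6) + (0) + (0)] = 36/12 = 3
Dimension check: dim(rho) = sum (mult * dim) = 0*1 + 2*1 + 1*1 + 3*1 + 0*2 + 3*2 = 12 = chi_rho(e) = 12.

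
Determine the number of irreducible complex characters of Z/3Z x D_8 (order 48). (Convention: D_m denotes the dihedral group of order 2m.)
21

Why: The number of irreducible complex representations of a finite group equals its number of conjugacy classes. For a direct product, #classes(G x H) = #classes(G) * #classes(H). Z/3Z has 3 classes (abelian), D_8 has 7 classes, so 3 * 7 = 21, so Z/3Z x D_8 (order 48) has exactly 21 irreducible complex representations.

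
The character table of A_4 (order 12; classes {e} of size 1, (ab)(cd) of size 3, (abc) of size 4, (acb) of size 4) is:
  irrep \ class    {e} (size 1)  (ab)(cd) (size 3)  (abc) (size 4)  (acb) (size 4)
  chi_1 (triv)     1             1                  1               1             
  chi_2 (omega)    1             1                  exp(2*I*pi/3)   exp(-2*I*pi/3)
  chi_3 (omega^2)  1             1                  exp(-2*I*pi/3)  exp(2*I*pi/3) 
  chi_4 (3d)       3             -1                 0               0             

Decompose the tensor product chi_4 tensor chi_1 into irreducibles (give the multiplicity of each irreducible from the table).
chi_4 tensor chi_1 = chi_4 (all other irreducibles have multiplicity 0).

The character of a tensor product is the pointwise product (chi_4 * chi_1)(C) = chi_4(C) * chi_1(C):
  {e}: (3)*(1), (ab)(cd): (-1)*(1), (abc): (0)*(1), (acb): (0)*(1)
so (chi_4 * chi_1) takes values
  {e} -> 3, (ab)(cd) -> -1, (abc) -> 0, (acb) -> 0.
Now take the inner product of this character with each irreducible chi from the table, <chi_4*chi_1, chi> = (1/12) sum_C |C| (chi_4*chi_1)(C) conj(chi(C)):
  <chi_4*chi_1, chi_1> = (1/12)[1*(3)*conj(1) + 3*(-1)*conj(1) + 4*(0)*conj(1) + 4*(0)*conj(1)]
      = (1/12)[(3) + (-3) + (0) + (0)] = 0/12 = 0
  <chi_4*chi_1, chi_2> = (1/12)[1*(3)*conj(1) + 3*(-1)*conj(1) + 4*(0)*conj(exp(2*I*pi/3)) + 4*(0)*conj(exp(-2*I*pi/3))]
      = (1/12)[(3) + (-3) + (0) + (0)] = 0/12 = 0
  <chi_4*chi_1, chi_3> = (1/12)[1*(3)*conj(1) + 3*(-1)*conj(1) + 4*(0)*conj(exp(-2*I*pi/3)) + 4*(0)*conj(exp(2*I*pi/3))]
      = (1/12)[(3) + (-3) + (0) + (0)] = 0/12 = 0
  <chi_4*chi_1, chi_4> = (1/12)[1*(3)*conj(3) + 3*(-1)*conj(-1) + 4*(0)*conj(0) + 4*(0)*conj(0)]
      = (1/12)[(9) + (3) + (0) + (0)] = 12/12 = 1
(Exp terms are combined using exp(i*s)*conj(exp(i*t)) = exp(i*(s-t)), and sums of them are collapsed using the identity that for every m > 1 the m distinct m-th roots of unity sum to 0, e.g. 1 + exp(2*I*pi/3) + exp(-2*I*pi/3) = 0.)
Hence the multiplicities are chi_4: 1. Dimension check: dim(chi_4)*dim(chi_1) = 3*1 = 3 and sum (mult * dim) = 1*3 = 3.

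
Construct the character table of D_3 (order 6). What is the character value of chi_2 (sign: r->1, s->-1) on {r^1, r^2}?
Conjugacy classes: {e} of size 1, {r^1, r^2} of size 2, {s, sr, ..., sr^2} of size 3.
Character table:
  irrep \ class              {e} (size 1)  {r^1, r^2} (size 2)  {s, sr, ..., sr^2} (size 3)
  chi_1 (triv)               1             1                    1                          
  chi_2 (sign: r->1, s->-1)  1             1                    -1                         
  chi_3 (2d, j=1)            2             -1                   0                          

Spot check: chi_2 (sign: r->1, s->-1) on {r^1, r^2} = 1.

Justification: D_3 has order 2*3 = 6 with 3 conjugacy classes, hence 3 irreducibles. Sum of squared dims 1 + 1 + 4 = 6 = |G|. Linear characters come from the abelianisation; the 2-dimensional irreps have character r^k -> 2*cos(2*pi*j*k/3), reflections -> 0.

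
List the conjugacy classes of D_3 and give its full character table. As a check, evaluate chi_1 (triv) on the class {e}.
Conjugacy classes: {e} of size 1, {r^1, r^2} of size 2, {s, sr, ..., sr^2} of size 3.
Character table:
  irrep \ class              {e} (size 1)  {r^1, r^2} (size 2)  {s, sr, ..., sr^2} (size 3)
  chi_1 (triv)               1             1                    1                          
  chi_2 (sign: r->1, s->-1)  1             1                    -1                         
  chi_3 (2d, j=1)            2             -1                   0                          

Spot check: chi_1 (triv) on {e} = 1.

Reasoning: D_3 has order 2*3 = 6 with 3 conjugacy classes, hence 3 irreducibles. Sum of squared dims 1 + 1 + 4 = 6 = |G|. Linear characters come from the abelianisation; the 2-dimensional irreps have character r^k -> 2*cos(2*pi*j*k/3), reflections -> 0.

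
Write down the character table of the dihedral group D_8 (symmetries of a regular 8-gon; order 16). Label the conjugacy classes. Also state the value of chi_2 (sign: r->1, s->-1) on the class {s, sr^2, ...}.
Conjugacy classes: {e} of size 1, {r^4} of size 1, {r^1, r^7} of size 2, {r^2, r^6} of size 2, {r^3, r^5} of size 2, {s, sr^2, ...} of size 4, {sr, sr^3, ...} of size 4.
Character table:
  irrep \ class              {e} (size 1)  {r^4} (size 1)  {r^1, r^7} (size 2)  {r^2, r^6} (size 2)  {r^3, r^5} (size 2)  {s, sr^2, ...} (size 4)  {sr, sr^3, ...} (size 4)
  chi_1 (triv)               1             1               1                    1                    1                    1                        1                       
  chi_2 (sign: r->1, s->-1)  1             1               1                    1                    1                    -1                       -1                      
  chi_3 (r->-1, s->1)        1             1               -1                   1                    -1                   1                        -1                      
  chi_4 (r->-1, s->-1)       1             1               -1                   1                    -1                   -1                       1                       
  chi_5 (2d, j=1)            2             -2              sqrt(2)              0                    -sqrt(2)             0                        0                       
  chi_6 (2d, j=2)            2             2               0                    -2                   0                    0                        0                       
  chi_7 (2d, j=3)            2             -2              -sqrt(2)             0                    sqrt(2)              0                        0                       

Spot check: chi_2 (sign: r->1, s->-1) on {s, sr^2, ...} = -1.

Proof sketch: D_8 has order 2*8 = 16 with 7 conjugacy classes, hence 7 irreducibles. Sum of squared dims 1 + 1 + 1 + 1 + 4 + 4 + 4 = 16 = |G|. Linear characters come from the abelianisation; the 2-dimensional irreps have character r^k -> 2*cos(2*pi*j*k/8), reflections -> 0.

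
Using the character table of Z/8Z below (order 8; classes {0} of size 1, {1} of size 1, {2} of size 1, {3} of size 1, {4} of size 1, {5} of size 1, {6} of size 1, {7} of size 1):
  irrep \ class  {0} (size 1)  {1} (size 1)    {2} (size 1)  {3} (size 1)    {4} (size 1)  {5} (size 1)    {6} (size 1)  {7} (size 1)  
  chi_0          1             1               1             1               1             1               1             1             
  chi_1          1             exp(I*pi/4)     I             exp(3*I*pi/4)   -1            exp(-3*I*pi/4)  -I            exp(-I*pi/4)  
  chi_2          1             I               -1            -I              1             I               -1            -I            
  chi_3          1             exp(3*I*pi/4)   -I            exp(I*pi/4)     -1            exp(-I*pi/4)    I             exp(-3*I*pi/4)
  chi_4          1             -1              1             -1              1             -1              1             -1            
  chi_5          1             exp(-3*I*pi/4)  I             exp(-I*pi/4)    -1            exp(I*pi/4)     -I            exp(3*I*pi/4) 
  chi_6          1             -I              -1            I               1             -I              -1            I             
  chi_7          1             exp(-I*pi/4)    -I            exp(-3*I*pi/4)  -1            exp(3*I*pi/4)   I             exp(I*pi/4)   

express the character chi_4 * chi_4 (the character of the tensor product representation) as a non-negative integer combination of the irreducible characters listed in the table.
chi_4 tensor chi_4 = chi_0 (all other irreducibles have multiplicity 0).

Solution. The character of a tensor product is the pointwise product (chi_4 * chi_4)(C) = chi_4(C) * chi_4(C):
  {0}: (1)*(1), {1}: (-1)*(-1), {2}: (1)*(1), {3}: (-1)*(-1), {4}: (1)*(1), {5}: (-1)*(-1), {6}: (1)*(1), {7}: (-1)*(-1)
so (chi_4 * chi_4) takes values
  {0} -> 1, {1} -> 1, {2} -> 1, {3} -> 1, {4} -> 1, {5} -> 1, {6} -> 1, {7} -> 1.
Now take the inner product of this character with each irreducible chi from the table, <chi_4*chi_4, chi> = (1/8) sum_C |C| (chi_4*chi_4)(C) conj(chi(C)):
  <chi_4*chi_4, chi_0> = (1/8)[1*(1)*conj(1) + 1*(1)*conj(1) + 1*(1)*conj(1) + 1*(1)*conj(1) + 1*(1)*conj(1) + 1*(1)*conj(1) + 1*(1)*conj(1) + 1*(1)*conj(1)]
      = (1/8)[(1) + (1) + (1) + (1) + (1) + (1) + (1) + (1)] = 8/8 = 1
  <chi_4*chi_4, chi_1> = (1/8)[1*(1)*conj(1) + 1*(1)*conj(exp(I*pi/4)) + 1*(1)*conj(I) + 1*(1)*conj(exp(3*I*pi/4)) + 1*(1)*conj(-1) + 1*(1)*conj(exp(-3*I*pi/4)) + 1*(1)*conj(-I) + 1*(1)*conj(exp(-I*pi/4))]
      = (1/8)[(1) + (exp(-I*pi/4)) + (-I) + (exp(-3*I*pi/4)) + (-1) + (exp(3*I*pi/4)) + (I) + (exp(I*pi/4))] = 0/8 = 0
  <chi_4*chi_4, chi_2> = (1/8)[1*(1)*conj(1) + 1*(1)*conj(I) + 1*(1)*conj(-1) + 1*(1)*conj(-I) + 1*(1)*conj(1) + 1*(1)*conj(I) + 1*(1)*conj(-1) + 1*(1)*conj(-I)]
      = (1/8)[(1) + (-I) + (-1) + (I) + (1) + (-I) + (-1) + (I)] = 0/8 = 0
  <chi_4*chi_4, chi_3> = (1/8)[1*(1)*conj(1) + 1*(1)*conj(exp(3*I*pi/4)) + 1*(1)*conj(-I) + 1*(1)*conj(exp(I*pi/4)) + 1*(1)*conj(-1) + 1*(1)*conj(exp(-I*pi/4)) + 1*(1)*conj(I) + 1*(1)*conj(exp(-3*I*pi/4))]
      = (1/8)[(1) + (exp(-3*I*pi/4)) + (I) + (exp(-I*pi/4)) + (-1) + (exp(I*pi/4)) + (-I) + (exp(3*I*pi/4))] = 0/8 = 0
  <chi_4*chi_4, chi_4> = (1/8)[1*(1)*conj(1) + 1*(1)*conj(-1) + 1*(1)*conj(1) + 1*(1)*conj(-1) + 1*(1)*conj(1) + 1*(1)*conj(-1) + 1*(1)*conj(1) + 1*(1)*conj(-1)]
      = (1/8)[(1) + (-1) + (1) + (-1) + (1) + (-1) + (1) + (-1)] = 0/8 = 0
  <chi_4*chi_4, chi_5> = (1/8)[1*(1)*conj(1) + 1*(1)*conj(exp(-3*I*pi/4)) + 1*(1)*conj(I) + 1*(1)*conj(exp(-I*pi/4)) + 1*(1)*conj(-1) + 1*(1)*conj(exp(I*pi/4)) + 1*(1)*conj(-I) + 1*(1)*conj(exp(3*I*pi/4))]
      = (1/8)[(1) + (exp(3*I*pi/4)) + (-I) + (exp(I*pi/4)) + (-1) + (exp(-I*pi/4)) + (I) + (exp(-3*I*pi/4))] = 0/8 = 0
  <chi_4*chi_4, chi_6> = (1/8)[1*(1)*conj(1) + 1*(1)*conj(-I) + 1*(1)*conj(-1) + 1*(1)*conj(I) + 1*(1)*conj(1) + 1*(1)*conj(-I) + 1*(1)*conj(-1) + 1*(1)*conj(I)]
      = (1/8)[(1) + (I) + (-1) + (-I) + (1) + (I) + (-1) + (-I)] = 0/8 = 0
  <chi_4*chi_4, chi_7> = (1/8)[1*(1)*conj(1) + 1*(1)*conj(exp(-I*pi/4)) + 1*(1)*conj(-I) + 1*(1)*conj(exp(-3*I*pi/4)) + 1*(1)*conj(-1) + 1*(1)*conj(exp(3*I*pi/4)) + 1*(1)*conj(I) + 1*(1)*conj(exp(I*pi/4))]
      = (1/8)[(1) + (exp(I*pi/4)) + (I) + (exp(3*I*pi/4)) + (-1) + (exp(-3*I*pi/4)) + (-I) + (exp(-I*pi/4))] = 0/8 = 0
(Exp terms are combined using exp(i*s)*conj(exp(i*t)) = exp(i*(s-t)), and sums of them are collapsed using the identity that for every m > 1 the m distinct m-th roots of unity sum to 0, e.g. 1 + exp(2*I*pi/3) + exp(-2*I*pi/3) = 0.)
Hence the multiplicities are chi_0: 1. Dimension check: dim(chi_4)*dim(chi_4) = 1*1 = 1 and sum (mult * dim) = 1*1 = 1.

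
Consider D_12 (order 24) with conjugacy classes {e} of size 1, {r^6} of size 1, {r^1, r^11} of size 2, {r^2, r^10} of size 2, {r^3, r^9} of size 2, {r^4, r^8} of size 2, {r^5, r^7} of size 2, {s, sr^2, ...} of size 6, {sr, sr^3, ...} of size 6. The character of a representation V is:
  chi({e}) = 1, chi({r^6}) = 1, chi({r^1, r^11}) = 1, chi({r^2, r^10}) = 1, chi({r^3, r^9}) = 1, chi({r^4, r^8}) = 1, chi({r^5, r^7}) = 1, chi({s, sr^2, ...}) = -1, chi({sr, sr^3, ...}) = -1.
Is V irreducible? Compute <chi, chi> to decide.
Irreducible: <chi, chi> = 1.

<chi, chi> = (1/|G|) sum_C |C| * |chi(C)|^2 = (1/24)[1*|1|^2 + 1*|1|^2 + 2*|1|^2 + 2*|1|^2 + 2*|1|^2 + 2*|1|^2 + 2*|1|^2 + 6*|-1|^2 + 6*|-1|^2]
  = (1/24)[(1) + (1) + (2) + (2) + (2) + (2) + (2) + (6) + (6)] = 24/24 = 1.
A character is irreducible iff <chi, chi> = 1, so this representation is irreducible.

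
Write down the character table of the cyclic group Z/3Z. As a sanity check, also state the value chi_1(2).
Character table of Z/3Z (irreps indexed chi_0,...,chi_2 with chi_k(m) = zeta_3^(k*m), zeta_3 = exp(2*pi*i/3)):
  irrep \ class  {0} (size 1)  {1} (size 1)    {2} (size 1)  
  chi_0          1             1               1             
  chi_1          1             exp(2*I*pi/3)   exp(-2*I*pi/3)
  chi_2          1             exp(-2*I*pi/3)  exp(2*I*pi/3) 

Spot check: chi_1(2) = zeta_3^(1*2) = zeta_3^2 = exp(-2*I*pi/3).

Working: Z/3Z is abelian, so all 3 irreducible complex representations are 1-dimensional. They are given by chi_k(m) = zeta_3^(k*m) for k = 0,...,2. Row orthogonality: sum_m chi_k(m) conj(chi_l(m)) = 3 * [k = l].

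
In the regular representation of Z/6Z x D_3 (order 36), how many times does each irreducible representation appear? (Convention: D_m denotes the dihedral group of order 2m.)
Each irreducible V_i of dimension d_i appears with multiplicity d_i, i.e. rho_reg = (direct sum over all irreducibles V_i) d_i V_i. The irreducible dimensions for Z/6Z x D_3 are 1, 1, 1, 1, 1, 1, 1, 1, 1, 1, 1, 1, 2, 2, 2, 2, 2, 2: 12 irreducibles of dimension 1, each with multiplicity 1; 6 irreducibles of dimension 2, each with multiplicity 2. Total dimension 12*1*1 + 6*2*2 = 36 = |G|.

Working: General theorem: in the regular representation of a finite group G, each irreducible appears with multiplicity equal to its dimension. Check: dim(rho_reg) = sum d_i^2 = 1 + 1 + 1 + 1 + 1 + 1 + 1 + 1 + 1 + 1 + 1 + 1 + 4 + 4 + 4 + 4 + 4 + 4 = 36 = |G|.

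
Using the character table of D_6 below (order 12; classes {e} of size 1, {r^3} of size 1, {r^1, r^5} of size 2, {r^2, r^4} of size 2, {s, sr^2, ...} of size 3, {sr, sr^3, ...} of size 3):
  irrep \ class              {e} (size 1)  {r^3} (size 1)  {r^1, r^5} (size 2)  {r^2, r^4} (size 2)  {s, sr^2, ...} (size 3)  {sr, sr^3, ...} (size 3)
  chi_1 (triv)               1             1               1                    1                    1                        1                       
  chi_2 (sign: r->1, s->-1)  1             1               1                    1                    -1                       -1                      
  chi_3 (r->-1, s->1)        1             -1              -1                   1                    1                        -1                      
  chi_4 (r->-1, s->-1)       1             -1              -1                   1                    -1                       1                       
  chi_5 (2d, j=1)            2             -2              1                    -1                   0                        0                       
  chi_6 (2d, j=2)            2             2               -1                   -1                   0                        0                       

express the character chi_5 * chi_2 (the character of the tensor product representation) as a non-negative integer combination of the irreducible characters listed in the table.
chi_5 tensor chi_2 = chi_5 (all other irreducibles have multiplicity 0).

The character of a tensor product is the pointwise product (chi_5 * chi_2)(C) = chi_5(C) * chi_2(C):
  {e}: (2)*(1), {r^3}: (-2)*(1), {r^1, r^5}: (1)*(1), {r^2, r^4}: (-1)*(1), {s, sr^2, ...}: (0)*(-1), {sr, sr^3, ...}: (0)*(-1)
so (chi_5 * chi_2) takes values
  {e} -> 2, {r^3} -> -2, {r^1, r^5} -> 1, {r^2, r^4} -> -1, {s, sr^2, ...} -> 0, {sr, sr^3, ...} -> 0.
Now take the inner product of this character with each irreducible chi from the table, <chi_5*chi_2, chi> = (1/12) sum_C |C| (chi_5*chi_2)(C) conj(chi(C)):
  <chi_5*chi_2, chi_1> = (1/12)[1*(2)*conj(1) + 1*(-2)*conj(1) + 2*(1)*conj(1) + 2*(-1)*conj(1) + 3*(0)*conj(1) + 3*(0)*conj(1)]
      = (1/12)[(2) + (-2) + (2) + (-2) + (0) + (0)] = 0/12 = 0
  <chi_5*chi_2, chi_2> = (1/12)[1*(2)*conj(1) + 1*(-2)*conj(1) + 2*(1)*conj(1) + 2*(-1)*conj(1) + 3*(0)*conj(-1) + 3*(0)*conj(-1)]
      = (1/12)[(2) + (-2) + (2) + (-2) + (0) + (0)] = 0/12 = 0
  <chi_5*chi_2, chi_3> = (1/12)[1*(2)*conj(1) + 1*(-2)*conj(-1) + 2*(1)*conj(-1) + 2*(-1)*conj(1) + 3*(0)*conj(1) + 3*(0)*conj(-1)]
      = (1/12)[(2) + (2) + (-2) + (-2) + (0) + (0)] = 0/12 = 0
  <chi_5*chi_2, chi_4> = (1/12)[1*(2)*conj(1) + 1*(-2)*conj(-1) + 2*(1)*conj(-1) + 2*(-1)*conj(1) + 3*(0)*conj(-1) + 3*(0)*conj(1)]
      = (1/12)[(2) + (2) + (-2) + (-2) + (0) + (0)] = 0/12 = 0
  <chi_5*chi_2, chi_5> = (1/12)[1*(2)*conj(2) + 1*(-2)*conj(-2) + 2*(1)*conj(1) + 2*(-1)*conj(-1) + 3*(0)*conj(0) + 3*(0)*conj(0)]
      = (1/12)[(4) + (4) + (2) + (2) + (0) + (0)] = 12/12 = 1
  <chi_5*chi_2, chi_6> = (1/12)[1*(2)*conj(2) + 1*(-2)*conj(2) + 2*(1)*conj(-1) + 2*(-1)*conj(-1) + 3*(0)*conj(0) + 3*(0)*conj(0)]
      = (1/12)[(4) + (-4) + (-2) + (2) + (0) + (0)] = 0/12 = 0
Hence the multiplicities are chi_5: 1. Dimension check: dim(chi_5)*dim(chi_2) = 2*1 = 2 and sum (mult * dim) = 1*2 = 2.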